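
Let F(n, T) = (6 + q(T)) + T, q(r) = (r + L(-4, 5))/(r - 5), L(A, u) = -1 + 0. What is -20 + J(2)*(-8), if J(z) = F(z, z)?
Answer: -244/3 ≈ -81.333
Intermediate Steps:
L(A, u) = -1
q(r) = (-1 + r)/(-5 + r) (q(r) = (r - 1)/(r - 5) = (-1 + r)/(-5 + r))
F(n, T) = 6 + T + (-1 + T)/(-5 + T) (F(n, T) = (6 + (-1 + T)/(-5 + T)) + T = 6 + T + (-1 + T)/(-5 + T))
J(z) = (-31 + z² + 2*z)/(-5 + z)
-20 + J(2)*(-8) = -20 + ((-31 + 2² + 2*2)/(-5 + 2))*(-8) = -20 + ((-31 + 4 + 4)/(-3))*(-8) = -20 - ⅓*(-23)*(-8) = -20 + (23/3)*(-8) = -20 - 184/3 = -244/3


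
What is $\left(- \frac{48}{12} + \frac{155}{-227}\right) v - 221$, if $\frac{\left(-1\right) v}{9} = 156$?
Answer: $\frac{1442285}{227} \approx 6353.7$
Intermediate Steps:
$v = -1404$ ($v = \left(-9\right) 156 = -1404$)
$\left(- \frac{48}{12} + \frac{155}{-227}\right) v - 221 = \left(- \frac{48}{12} + \frac{155}{-227}\right) \left(-1404\right) - 221 = \left(\left(-48\right) \frac{1}{12} + 155 \left(- \frac{1}{227}\right)\right) \left(-1404\right) - 221 = \left(-4 - \frac{155}{227}\right) \left(-1404\right) - 221 = \left(- \frac{1063}{227}\right) \left(-1404\right) - 221 = \frac{1492452}{227} - 221 = \frac{1442285}{227}$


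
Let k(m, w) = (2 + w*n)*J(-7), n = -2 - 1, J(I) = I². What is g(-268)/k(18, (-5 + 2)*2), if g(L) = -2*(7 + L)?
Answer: 261/490 ≈ 0.53265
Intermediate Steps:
n = -3
k(m, w) = 98 - 147*w (k(m, w) = (2 + w*(-3))*(-7)² = (2 - 3*w)*49 = 98 - 147*w)
g(L) = -14 - 2*L
g(-268)/k(18, (-5 + 2)*2) = (-14 - 2*(-268))/(98 - 147*(-5 + 2)*2) = (-14 + 536)/(98 - (-441)*2) = 522/(98 - 147*(-6)) = 522/(98 + 882) = 522/980 = 522*(1/980) = 261/490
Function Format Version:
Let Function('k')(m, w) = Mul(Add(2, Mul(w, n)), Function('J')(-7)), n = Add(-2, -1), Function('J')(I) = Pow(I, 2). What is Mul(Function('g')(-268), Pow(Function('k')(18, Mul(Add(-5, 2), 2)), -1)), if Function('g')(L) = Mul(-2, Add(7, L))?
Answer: Rational(261, 490) ≈ 0.53265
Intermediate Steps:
n = -3
Function('k')(m, w) = Add(98, Mul(-147, w)) (Function('k')(m, w) = Mul(Add(2, Mul(w, -3)), Pow(-7, 2)) = Mul(Add(2, Mul(-3, w)), 49) = Add(98, Mul(-147, w)))
Function('g')(L) = Add(-14, Mul(-2, L))
Mul(Function('g')(-268), Pow(Function('k')(18, Mul(Add(-5, 2), 2)), -1)) = Mul(Add(-14, Mul(-2, -268)), Pow(Add(98, Mul(-147, Mul(Add(-5, 2), 2))), -1)) = Mul(Add(-14, 536), Pow(Add(98, Mul(-147, Mul(-3, 2))), -1)) = Mul(522, Pow(Add(98, Mul(-147, -6)), -1)) = Mul(522, Pow(Add(98, 882), -1)) = Mul(522, Pow(980, -1)) = Mul(522, Rational(1, 980)) = Rational(261, 490)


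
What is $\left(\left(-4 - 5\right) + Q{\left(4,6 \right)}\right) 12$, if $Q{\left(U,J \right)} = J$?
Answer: $-36$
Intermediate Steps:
$\left(\left(-4 - 5\right) + Q{\left(4,6 \right)}\right) 12 = \left(\left(-4 - 5\right) + 6\right) 12 = \left(-9 + 6\right) 12 = \left(-3\right) 12 = -36$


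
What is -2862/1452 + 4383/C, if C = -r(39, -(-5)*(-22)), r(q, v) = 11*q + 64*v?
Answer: -190251/145442 ≈ -1.3081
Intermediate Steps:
C = 6611 (C = -(11*39 + 64*(-(-5)*(-22))) = -(429 + 64*(-5*22)) = -(429 + 64*(-110)) = -(429 - 7040) = -1*(-6611) = 6611)
-2862/1452 + 4383/C = -2862/1452 + 4383/6611 = -2862*1/1452 + 4383*(1/6611) = -477/242 + 4383/6611 = -190251/145442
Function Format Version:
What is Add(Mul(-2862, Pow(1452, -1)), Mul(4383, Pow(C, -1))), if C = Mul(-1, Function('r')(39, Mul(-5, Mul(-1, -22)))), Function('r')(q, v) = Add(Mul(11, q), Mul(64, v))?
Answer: Rational(-190251, 145442) ≈ -1.3081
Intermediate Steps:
C = 6611 (C = Mul(-1, Add(Mul(11, 39), Mul(64, Mul(-5, Mul(-1, -22))))) = Mul(-1, Add(429, Mul(64, Mul(-5, 22)))) = Mul(-1, Add(429, Mul(64, -110))) = Mul(-1, Add(429, -7040)) = Mul(-1, -6611) = 6611)
Add(Mul(-2862, Pow(1452, -1)), Mul(4383, Pow(C, -1))) = Add(Mul(-2862, Pow(1452, -1)), Mul(4383, Pow(6611, -1))) = Add(Mul(-2862, Rational(1, 1452)), Mul(4383, Rational(1, 6611))) = Add(Rational(-477, 242), Rational(4383, 6611)) = Rational(-190251, 145442)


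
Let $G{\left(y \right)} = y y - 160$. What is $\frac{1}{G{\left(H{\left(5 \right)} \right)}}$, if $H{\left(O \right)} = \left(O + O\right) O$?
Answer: $\frac{1}{2340} \approx 0.00042735$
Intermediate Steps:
$H{\left(O \right)} = 2 O^{2}$ ($H{\left(O \right)} = 2 O O = 2 O^{2}$)
$G{\left(y \right)} = -160 + y^{2}$ ($G{\left(y \right)} = y^{2} - 160 = -160 + y^{2}$)
$\frac{1}{G{\left(H{\left(5 \right)} \right)}} = \frac{1}{-160 + \left(2 \cdot 5^{2}\right)^{2}} = \frac{1}{-160 + \left(2 \cdot 25\right)^{2}} = \frac{1}{-160 + 50^{2}} = \frac{1}{-160 + 2500} = \frac{1}{2340}$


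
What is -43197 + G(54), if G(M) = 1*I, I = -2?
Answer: -43199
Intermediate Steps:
G(M) = -2 (G(M) = 1*(-2) = -2)
-43197 + G(54) = -43197 - 2 = -43199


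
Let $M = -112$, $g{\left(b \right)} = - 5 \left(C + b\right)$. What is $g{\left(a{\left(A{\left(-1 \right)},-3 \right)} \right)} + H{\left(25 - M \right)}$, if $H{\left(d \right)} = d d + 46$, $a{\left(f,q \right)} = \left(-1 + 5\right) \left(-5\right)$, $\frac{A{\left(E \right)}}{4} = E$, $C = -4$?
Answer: $18935$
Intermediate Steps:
$A{\left(E \right)} = 4 E$
$a{\left(f,q \right)} = -20$ ($a{\left(f,q \right)} = 4 \left(-5\right) = -20$)
$g{\left(b \right)} = 20 - 5 b$ ($g{\left(b \right)} = - 5 \left(-4 + b\right) = 20 - 5 b$)
$H{\left(d \right)} = 46 + d^{2}$ ($H{\left(d \right)} = d^{2} + 46 = 46 + d^{2}$)
$g{\left(a{\left(A{\left(-1 \right)},-3 \right)} \right)} + H{\left(25 - M \right)} = \left(20 - -100\right) + \left(46 + \left(25 - -112\right)^{2}\right) = \left(20 + 100\right) + \left(46 + \left(25 + 112\right)^{2}\right) = 120 + \left(46 + 137^{2}\right) = 120 + \left(46 + 18769\right) = 120 + 18815 = 18935$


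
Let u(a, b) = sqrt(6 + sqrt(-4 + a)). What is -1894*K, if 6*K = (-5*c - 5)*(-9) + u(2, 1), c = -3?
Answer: 28410 - 947*sqrt(6 + I*sqrt(2))/3 ≈ 27632.0 - 90.507*I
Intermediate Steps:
K = -15 + sqrt(6 + I*sqrt(2))/6 (K = ((-5*(-3) - 5)*(-9) + sqrt(6 + sqrt(-4 + 2)))/6 = ((15 - 5)*(-9) + sqrt(6 + sqrt(-2)))/6 = (10*(-9) + sqrt(6 + I*sqrt(2)))/6 = (-90 + sqrt(6 + I*sqrt(2)))/6 = -15 + sqrt(6 + I*sqrt(2))/6 ≈ -14.589 + 0.047786*I)
-1894*K = -1894*(-15 + sqrt(6 + I*sqrt(2))/6) = 28410 - 947*sqrt(6 + I*sqrt(2))/3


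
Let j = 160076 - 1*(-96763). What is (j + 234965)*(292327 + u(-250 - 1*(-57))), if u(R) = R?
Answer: 143672669736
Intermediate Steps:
j = 256839 (j = 160076 + 96763 = 256839)
(j + 234965)*(292327 + u(-250 - 1*(-57))) = (256839 + 234965)*(292327 + (-250 - 1*(-57))) = 491804*(292327 + (-250 + 57)) = 491804*(292327 - 193) = 491804*292134 = 143672669736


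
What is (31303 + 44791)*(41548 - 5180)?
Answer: 2767386592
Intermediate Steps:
(31303 + 44791)*(41548 - 5180) = 76094*36368 = 2767386592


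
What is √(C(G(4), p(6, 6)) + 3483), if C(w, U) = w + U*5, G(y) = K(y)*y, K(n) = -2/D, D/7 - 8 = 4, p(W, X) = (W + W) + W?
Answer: √1575651/21 ≈ 59.774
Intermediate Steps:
p(W, X) = 3*W (p(W, X) = 2*W + W = 3*W)
D = 84 (D = 56 + 7*4 = 56 + 28 = 84)
K(n) = -1/42 (K(n) = -2/84 = -2*1/84 = -1/42)
G(y) = -y/42
C(w, U) = w + 5*U
√(C(G(4), p(6, 6)) + 3483) = √((-1/42*4 + 5*(3*6)) + 3483) = √((-2/21 + 5*18) + 3483) = √((-2/21 + 90) + 3483) = √(1888/21 + 3483) = √(75031/21) = √1575651/21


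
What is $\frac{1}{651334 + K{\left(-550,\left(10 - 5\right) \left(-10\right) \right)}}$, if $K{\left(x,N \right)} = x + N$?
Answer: $\frac{1}{650734} \approx 1.5367 \cdot 10^{-6}$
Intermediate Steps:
$K{\left(x,N \right)} = N + x$
$\frac{1}{651334 + K{\left(-550,\left(10 - 5\right) \left(-10\right) \right)}} = \frac{1}{651334 - \left(550 - \left(10 - 5\right) \left(-10\right)\right)} = \frac{1}{651334 + \left(5 \left(-10\right) - 550\right)} = \frac{1}{651334 - 600} = \frac{1}{650734}$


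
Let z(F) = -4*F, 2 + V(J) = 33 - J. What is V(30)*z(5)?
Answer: -20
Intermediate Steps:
V(J) = 31 - J (V(J) = -2 + (33 - J) = 31 - J)
V(30)*z(5) = (31 - 1*30)*(-4*5) = (31 - 30)*(-20) = 1*(-20) = -20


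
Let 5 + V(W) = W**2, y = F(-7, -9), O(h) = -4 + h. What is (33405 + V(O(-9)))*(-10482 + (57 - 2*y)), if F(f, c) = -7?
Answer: -349486859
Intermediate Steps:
y = -7
V(W) = -5 + W**2
(33405 + V(O(-9)))*(-10482 + (57 - 2*y)) = (33405 + (-5 + (-4 - 9)**2))*(-10482 + (57 - 2*(-7))) = (33405 + (-5 + (-13)**2))*(-10482 + (57 + 14)) = (33405 + (-5 + 169))*(-10482 + 71) = (33405 + 164)*(-10411) = 33569*(-10411) = -349486859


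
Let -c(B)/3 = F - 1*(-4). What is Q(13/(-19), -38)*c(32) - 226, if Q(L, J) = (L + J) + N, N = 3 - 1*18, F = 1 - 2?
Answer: 4886/19 ≈ 257.16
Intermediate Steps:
F = -1
N = -15 (N = 3 - 18 = -15)
c(B) = -9 (c(B) = -3*(-1 - 1*(-4)) = -3*(-1 + 4) = -3*3 = -9)
Q(L, J) = -15 + J + L (Q(L, J) = (L + J) - 15 = (J + L) - 15 = -15 + J + L)
Q(13/(-19), -38)*c(32) - 226 = (-15 - 38 + 13/(-19))*(-9) - 226 = (-15 - 38 + 13*(-1/19))*(-9) - 226 = (-15 - 38 - 13/19)*(-9) - 226 = -1020/19*(-9) - 226 = 9180/19 - 226 = 4886/19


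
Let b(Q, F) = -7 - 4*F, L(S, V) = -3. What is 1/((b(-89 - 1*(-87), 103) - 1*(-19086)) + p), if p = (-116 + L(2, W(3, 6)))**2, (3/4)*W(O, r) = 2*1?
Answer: 1/32828 ≈ 3.0462e-5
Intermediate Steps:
W(O, r) = 8/3 (W(O, r) = 4*(2*1)/3 = (4/3)*2 = 8/3)
p = 14161 (p = (-116 - 3)**2 = (-119)**2 = 14161)
1/((b(-89 - 1*(-87), 103) - 1*(-19086)) + p) = 1/(((-7 - 4*103) - 1*(-19086)) + 14161) = 1/(((-7 - 412) + 19086) + 14161) = 1/((-419 + 19086) + 14161) = 1/(18667 + 14161) = 1/32828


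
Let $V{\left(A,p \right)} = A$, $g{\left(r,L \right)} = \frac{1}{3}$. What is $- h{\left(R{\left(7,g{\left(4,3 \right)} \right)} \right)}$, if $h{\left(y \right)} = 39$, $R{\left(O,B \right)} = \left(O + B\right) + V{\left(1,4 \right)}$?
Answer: $-39$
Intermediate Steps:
$g{\left(r,L \right)} = \frac{1}{3}$
$R{\left(O,B \right)} = 1 + B + O$ ($R{\left(O,B \right)} = \left(O + B\right) + 1 = \left(B + O\right) + 1 = 1 + B + O$)
$- h{\left(R{\left(7,g{\left(4,3 \right)} \right)} \right)} = \left(-1\right) 39 = -39$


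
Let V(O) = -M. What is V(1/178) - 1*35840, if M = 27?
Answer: -35867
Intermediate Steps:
V(O) = -27 (V(O) = -1*27 = -27)
V(1/178) - 1*35840 = -27 - 1*35840 = -27 - 35840 = -35867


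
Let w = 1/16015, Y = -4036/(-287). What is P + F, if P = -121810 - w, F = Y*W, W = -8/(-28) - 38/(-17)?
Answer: -66605842606103/546960295 ≈ -1.2177e+5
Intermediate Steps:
Y = 4036/287 (Y = -4036*(-1/287) = 4036/287 ≈ 14.063)
w = 1/16015 ≈ 6.2441e-5
W = 300/119 (W = -8*(-1/28) - 38*(-1/17) = 2/7 + 38/17 = 300/119 ≈ 2.5210)
F = 1210800/34153 (F = (4036/287)*(300/119) = 1210800/34153 ≈ 35.452)
P = -1950787151/16015 (P = -121810 - 1*1/16015 = -121810 - 1/16015 = -1950787151/16015 ≈ -1.2181e+5)
P + F = -1950787151/16015 + 1210800/34153 = -66605842606103/546960295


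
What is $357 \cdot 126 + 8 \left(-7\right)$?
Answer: $44926$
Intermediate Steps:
$357 \cdot 126 + 8 \left(-7\right) = 44982 - 56 = 44926$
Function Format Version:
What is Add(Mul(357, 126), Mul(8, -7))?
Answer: 44926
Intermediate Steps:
Add(Mul(357, 126), Mul(8, -7)) = Add(44982, -56) = 44926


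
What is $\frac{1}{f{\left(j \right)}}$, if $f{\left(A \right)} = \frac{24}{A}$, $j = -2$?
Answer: $- \frac{1}{12} \approx -0.083333$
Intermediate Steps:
$\frac{1}{f{\left(j \right)}} = \frac{1}{24 \frac{1}{-2}} = \frac{1}{24 \left(- \frac{1}{2}\right)} = \frac{1}{-12} = - \frac{1}{12}$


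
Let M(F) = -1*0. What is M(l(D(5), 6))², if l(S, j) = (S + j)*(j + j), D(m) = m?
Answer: 0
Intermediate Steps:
l(S, j) = 2*j*(S + j) (l(S, j) = (S + j)*(2*j) = 2*j*(S + j))
M(F) = 0
M(l(D(5), 6))² = 0² = 0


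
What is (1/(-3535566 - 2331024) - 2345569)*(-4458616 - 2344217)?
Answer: 31203442207616700421/1955530 ≈ 1.5957e+13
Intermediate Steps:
(1/(-3535566 - 2331024) - 2345569)*(-4458616 - 2344217) = (1/(-5866590) - 2345569)*(-6802833) = (-1/5866590 - 2345569)*(-6802833) = -13760491639711/5866590*(-6802833) = 31203442207616700421/1955530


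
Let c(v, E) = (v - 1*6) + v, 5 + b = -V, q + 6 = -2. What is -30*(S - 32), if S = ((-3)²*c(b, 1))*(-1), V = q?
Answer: 960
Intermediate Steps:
q = -8 (q = -6 - 2 = -8)
V = -8
b = 3 (b = -5 - 1*(-8) = -5 + 8 = 3)
c(v, E) = -6 + 2*v (c(v, E) = (v - 6) + v = (-6 + v) + v = -6 + 2*v)
S = 0 (S = ((-3)²*(-6 + 2*3))*(-1) = (9*(-6 + 6))*(-1) = (9*0)*(-1) = 0*(-1) = 0)
-30*(S - 32) = -30*(0 - 32) = -30*(-32) = 960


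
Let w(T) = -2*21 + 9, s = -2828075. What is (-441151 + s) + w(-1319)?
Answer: -3269259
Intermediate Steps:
w(T) = -33 (w(T) = -42 + 9 = -33)
(-441151 + s) + w(-1319) = (-441151 - 2828075) - 33 = -3269226 - 33 = -3269259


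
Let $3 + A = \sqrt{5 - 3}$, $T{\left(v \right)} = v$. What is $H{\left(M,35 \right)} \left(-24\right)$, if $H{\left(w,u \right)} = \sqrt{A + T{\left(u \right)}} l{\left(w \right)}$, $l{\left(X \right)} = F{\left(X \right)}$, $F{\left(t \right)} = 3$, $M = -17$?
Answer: $- 72 \sqrt{32 + \sqrt{2}} \approx -416.2$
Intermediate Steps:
$l{\left(X \right)} = 3$
$A = -3 + \sqrt{2}$ ($A = -3 + \sqrt{5 - 3} = -3 + \sqrt{2} \approx -1.5858$)
$H{\left(w,u \right)} = 3 \sqrt{-3 + u + \sqrt{2}}$ ($H{\left(w,u \right)} = \sqrt{\left(-3 + \sqrt{2}\right) + u} 3 = \sqrt{-3 + u + \sqrt{2}} \cdot 3 = 3 \sqrt{-3 + u + \sqrt{2}}$)
$H{\left(M,35 \right)} \left(-24\right) = 3 \sqrt{-3 + 35 + \sqrt{2}} \left(-24\right) = 3 \sqrt{32 + \sqrt{2}} \left(-24\right) = - 72 \sqrt{32 + \sqrt{2}}$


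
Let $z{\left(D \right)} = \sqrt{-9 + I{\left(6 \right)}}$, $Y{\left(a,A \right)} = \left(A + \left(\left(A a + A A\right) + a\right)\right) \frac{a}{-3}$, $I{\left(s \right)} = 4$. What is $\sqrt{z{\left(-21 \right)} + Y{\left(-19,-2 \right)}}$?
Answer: $\sqrt{133 + i \sqrt{5}} \approx 11.533 + 0.09694 i$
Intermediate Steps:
$Y{\left(a,A \right)} = - \frac{a \left(A + a + A^{2} + A a\right)}{3}$ ($Y{\left(a,A \right)} = \left(A + \left(\left(A a + A^{2}\right) + a\right)\right) a \left(- \frac{1}{3}\right) = \left(A + \left(\left(A^{2} + A a\right) + a\right)\right) \left(- \frac{a}{3}\right) = \left(A + \left(a + A^{2} + A a\right)\right) \left(- \frac{a}{3}\right) = \left(A + a + A^{2} + A a\right) \left(- \frac{a}{3}\right) = - \frac{a \left(A + a + A^{2} + A a\right)}{3}$)
$z{\left(D \right)} = i \sqrt{5}$ ($z{\left(D \right)} = \sqrt{-9 + 4} = \sqrt{-5} = i \sqrt{5}$)
$\sqrt{z{\left(-21 \right)} + Y{\left(-19,-2 \right)}} = \sqrt{i \sqrt{5} - - \frac{19 \left(-2 - 19 + \left(-2\right)^{2} - -38\right)}{3}} = \sqrt{i \sqrt{5} - - \frac{19 \left(-2 - 19 + 4 + 38\right)}{3}} = \sqrt{i \sqrt{5} - \left(- \frac{19}{3}\right) 21} = \sqrt{i \sqrt{5} + 133} = \sqrt{133 + i \sqrt{5}}$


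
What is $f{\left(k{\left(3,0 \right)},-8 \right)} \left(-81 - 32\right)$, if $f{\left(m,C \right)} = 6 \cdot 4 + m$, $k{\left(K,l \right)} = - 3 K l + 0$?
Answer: $-2712$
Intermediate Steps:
$k{\left(K,l \right)} = - 3 K l$ ($k{\left(K,l \right)} = - 3 K l + 0 = - 3 K l$)
$f{\left(m,C \right)} = 24 + m$
$f{\left(k{\left(3,0 \right)},-8 \right)} \left(-81 - 32\right) = \left(24 - 9 \cdot 0\right) \left(-81 - 32\right) = \left(24 + 0\right) \left(-113\right) = 24 \left(-113\right) = -2712$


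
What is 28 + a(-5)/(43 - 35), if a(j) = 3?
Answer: 227/8 ≈ 28.375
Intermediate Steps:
28 + a(-5)/(43 - 35) = 28 + 3/(43 - 35) = 28 + 3/8 = 227/8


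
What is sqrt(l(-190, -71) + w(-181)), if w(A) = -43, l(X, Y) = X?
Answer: I*sqrt(233) ≈ 15.264*I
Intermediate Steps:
sqrt(l(-190, -71) + w(-181)) = sqrt(-190 - 43) = sqrt(-233) = I*sqrt(233)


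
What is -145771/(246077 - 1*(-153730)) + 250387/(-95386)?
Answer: -114010987915/38135990502 ≈ -2.9896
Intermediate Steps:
-145771/(246077 - 1*(-153730)) + 250387/(-95386) = -145771/(246077 + 153730) + 250387*(-1/95386) = -145771/399807 - 250387/95386 = -114010987915/38135990502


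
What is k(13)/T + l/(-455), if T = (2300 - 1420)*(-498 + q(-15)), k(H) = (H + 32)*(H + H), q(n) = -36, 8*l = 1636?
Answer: -3221033/7127120 ≈ -0.45194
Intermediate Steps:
l = 409/2 (l = (1/8)*1636 = 409/2 ≈ 204.50)
k(H) = 2*H*(32 + H) (k(H) = (32 + H)*(2*H) = 2*H*(32 + H))
T = -469920 (T = (2300 - 1420)*(-498 - 36) = 880*(-534) = -469920)
k(13)/T + l/(-455) = (2*13*(32 + 13))/(-469920) + (409/2)/(-455) = (2*13*45)*(-1/469920) + (409/2)*(-1/455) = 1170*(-1/469920) - 409/910 = -39/15664 - 409/910 = -3221033/7127120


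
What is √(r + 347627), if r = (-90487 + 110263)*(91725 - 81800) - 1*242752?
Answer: 5*√7855267 ≈ 14014.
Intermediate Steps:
r = 196034048 (r = 19776*9925 - 242752 = 196276800 - 242752 = 196034048)
√(r + 347627) = √(196034048 + 347627) = √196381675 = 5*√7855267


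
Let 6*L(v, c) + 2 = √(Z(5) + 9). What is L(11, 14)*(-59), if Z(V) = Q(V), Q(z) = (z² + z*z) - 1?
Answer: 59/3 - 59*√58/6 ≈ -55.222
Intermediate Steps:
Q(z) = -1 + 2*z² (Q(z) = (z² + z²) - 1 = 2*z² - 1 = -1 + 2*z²)
Z(V) = -1 + 2*V²
L(v, c) = -⅓ + √58/6 (L(v, c) = -⅓ + √((-1 + 2*5²) + 9)/6 = -⅓ + √((-1 + 2*25) + 9)/6 = -⅓ + √((-1 + 50) + 9)/6 = -⅓ + √(49 + 9)/6 = -⅓ + √58/6)
L(11, 14)*(-59) = (-⅓ + √58/6)*(-59) = 59/3 - 59*√58/6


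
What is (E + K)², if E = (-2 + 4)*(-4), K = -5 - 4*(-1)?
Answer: 81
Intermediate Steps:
K = -1 (K = -5 + 4 = -1)
E = -8 (E = 2*(-4) = -8)
(E + K)² = (-8 - 1)² = (-9)² = 81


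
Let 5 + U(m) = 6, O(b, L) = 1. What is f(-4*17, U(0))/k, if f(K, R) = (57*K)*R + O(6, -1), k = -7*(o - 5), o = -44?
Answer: -3875/343 ≈ -11.297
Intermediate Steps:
U(m) = 1 (U(m) = -5 + 6 = 1)
k = 343 (k = -7*(-44 - 5) = -7*(-49) = 343)
f(K, R) = 1 + 57*K*R (f(K, R) = (57*K)*R + 1 = 57*K*R + 1 = 1 + 57*K*R)
f(-4*17, U(0))/k = (1 + 57*(-4*17)*1)/343 = (1 + 57*(-68)*1)*(1/343) = (1 - 3876)*(1/343) = -3875*1/343 = -3875/343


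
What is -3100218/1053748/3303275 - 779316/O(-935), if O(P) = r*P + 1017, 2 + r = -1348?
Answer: -452110364530432901/732867385363749150 ≈ -0.61691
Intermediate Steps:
r = -1350 (r = -2 - 1348 = -1350)
O(P) = 1017 - 1350*P (O(P) = -1350*P + 1017 = 1017 - 1350*P)
-3100218/1053748/3303275 - 779316/O(-935) = -3100218/1053748/3303275 - 779316/(1017 - 1350*(-935)) = -3100218*1/1053748*(1/3303275) - 779316/(1017 + 1262250) = -1550109/526874*1/3303275 - 779316/1263267 = -1550109/1740409712350 - 779316*1/1263267 = -1550109/1740409712350 - 259772/421089 = -452110364530432901/732867385363749150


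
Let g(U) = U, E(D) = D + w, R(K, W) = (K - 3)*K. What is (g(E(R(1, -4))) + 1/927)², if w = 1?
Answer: 857476/859329 ≈ 0.99784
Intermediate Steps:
R(K, W) = K*(-3 + K) (R(K, W) = (-3 + K)*K = K*(-3 + K))
E(D) = 1 + D (E(D) = D + 1 = 1 + D)
(g(E(R(1, -4))) + 1/927)² = ((1 + 1*(-3 + 1)) + 1/927)² = ((1 + 1*(-2)) + 1/927)² = ((1 - 2) + 1/927)² = (-1 + 1/927)² = (-926/927)² = 857476/859329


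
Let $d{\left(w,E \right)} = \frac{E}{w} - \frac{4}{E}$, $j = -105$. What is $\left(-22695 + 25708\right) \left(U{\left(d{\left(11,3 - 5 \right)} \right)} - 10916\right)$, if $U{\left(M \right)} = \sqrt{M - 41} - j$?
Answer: $-32573543 + \frac{3013 i \sqrt{4741}}{11} \approx -3.2574 \cdot 10^{7} + 18860.0 i$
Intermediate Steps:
$d{\left(w,E \right)} = - \frac{4}{E} + \frac{E}{w}$
$U{\left(M \right)} = 105 + \sqrt{-41 + M}$ ($U{\left(M \right)} = \sqrt{M - 41} - -105 = \sqrt{-41 + M} + 105 = 105 + \sqrt{-41 + M}$)
$\left(-22695 + 25708\right) \left(U{\left(d{\left(11,3 - 5 \right)} \right)} - 10916\right) = \left(-22695 + 25708\right) \left(\left(105 + \sqrt{-41 - \left(\frac{4}{3 - 5} - \frac{3 - 5}{11}\right)}\right) - 10916\right) = 3013 \left(\left(105 + \sqrt{-41 - \left(\frac{4}{3 - 5} - \left(3 - 5\right) \frac{1}{11}\right)}\right) - 10916\right) = 3013 \left(\left(105 + \sqrt{-41 - \left(\frac{2}{11} + \frac{4}{-2}\right)}\right) - 10916\right) = 3013 \left(\left(105 + \sqrt{-41 - - \frac{20}{11}}\right) - 10916\right) = 3013 \left(\left(105 + \sqrt{-41 + \left(2 - \frac{2}{11}\right)}\right) - 10916\right) = 3013 \left(\left(105 + \sqrt{-41 + \frac{20}{11}}\right) - 10916\right) = 3013 \left(\left(105 + \sqrt{- \frac{431}{11}}\right) - 10916\right) = 3013 \left(\left(105 + \frac{i \sqrt{4741}}{11}\right) - 10916\right) = 3013 \left(-10811 + \frac{i \sqrt{4741}}{11}\right) = -32573543 + \frac{3013 i \sqrt{4741}}{11}$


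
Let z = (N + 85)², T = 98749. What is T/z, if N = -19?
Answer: 98749/4356 ≈ 22.670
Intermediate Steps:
z = 4356 (z = (-19 + 85)² = 66² = 4356)
T/z = 98749/4356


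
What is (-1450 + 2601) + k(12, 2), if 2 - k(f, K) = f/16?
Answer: 4609/4 ≈ 1152.3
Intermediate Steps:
k(f, K) = 2 - f/16
(-1450 + 2601) + k(12, 2) = (-1450 + 2601) + (2 - 1/16*12) = 1151 + (2 - 3/4) = 1151 + 5/4 = 4609/4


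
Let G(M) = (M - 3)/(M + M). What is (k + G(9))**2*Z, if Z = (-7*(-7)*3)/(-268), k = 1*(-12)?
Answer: -60025/804 ≈ -74.658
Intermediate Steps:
G(M) = (-3 + M)/(2*M) (G(M) = (-3 + M)/((2*M)) = (-3 + M)*(1/(2*M)) = (-3 + M)/(2*M))
k = -12
Z = -147/268 (Z = (49*3)*(-1/268) = 147*(-1/268) = -147/268 ≈ -0.54851)
(k + G(9))**2*Z = (-12 + (1/2)*(-3 + 9)/9)**2*(-147/268) = (-12 + (1/2)*(1/9)*6)**2*(-147/268) = (-12 + 1/3)**2*(-147/268) = (-35/3)**2*(-147/268) = (1225/9)*(-147/268) = -60025/804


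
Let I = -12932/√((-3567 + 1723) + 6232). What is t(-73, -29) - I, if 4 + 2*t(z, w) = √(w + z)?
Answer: -2 + 6466*√1097/1097 + I*√102/2 ≈ 193.22 + 5.0498*I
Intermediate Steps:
t(z, w) = -2 + √(w + z)/2
I = -6466*√1097/1097 (I = -12932/√(-1844 + 6232) = -12932*√1097/2194 = -6466*√1097/1097 ≈ -195.22)
t(-73, -29) - I = (-2 + √(-29 - 73)/2) - (-6466)*√1097/1097 = (-2 + √(-102)/2) + 6466*√1097/1097 = (-2 + (I*√102)/2) + 6466*√1097/1097 = (-2 + I*√102/2) + 6466*√1097/1097 = -2 + 6466*√1097/1097 + I*√102/2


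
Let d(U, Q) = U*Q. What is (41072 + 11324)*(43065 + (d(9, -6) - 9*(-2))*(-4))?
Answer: 2263978764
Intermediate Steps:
d(U, Q) = Q*U
(41072 + 11324)*(43065 + (d(9, -6) - 9*(-2))*(-4)) = (41072 + 11324)*(43065 + (-6*9 - 9*(-2))*(-4)) = 52396*(43065 + (-54 + 18)*(-4)) = 52396*(43065 - 36*(-4)) = 52396*(43065 + 144) = 52396*43209 = 2263978764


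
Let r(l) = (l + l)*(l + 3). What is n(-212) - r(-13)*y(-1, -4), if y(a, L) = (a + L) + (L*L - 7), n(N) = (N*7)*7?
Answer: -11428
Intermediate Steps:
n(N) = 49*N (n(N) = (7*N)*7 = 49*N)
y(a, L) = -7 + L + a + L² (y(a, L) = (L + a) + (L² - 7) = (L + a) + (-7 + L²) = -7 + L + a + L²)
r(l) = 2*l*(3 + l) (r(l) = (2*l)*(3 + l) = 2*l*(3 + l))
n(-212) - r(-13)*y(-1, -4) = 49*(-212) - 2*(-13)*(3 - 13)*(-7 - 4 - 1 + (-4)²) = -10388 - 2*(-13)*(-10)*(-7 - 4 - 1 + 16) = -10388 - 260*4 = -10388 - 1*1040 = -10388 - 1040 = -11428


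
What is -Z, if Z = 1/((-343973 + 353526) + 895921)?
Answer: -1/905474 ≈ -1.1044e-6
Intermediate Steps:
Z = 1/905474 (Z = 1/(9553 + 895921) = 1/905474 ≈ 1.1044e-6)
-Z = -1*1/905474 = -1/905474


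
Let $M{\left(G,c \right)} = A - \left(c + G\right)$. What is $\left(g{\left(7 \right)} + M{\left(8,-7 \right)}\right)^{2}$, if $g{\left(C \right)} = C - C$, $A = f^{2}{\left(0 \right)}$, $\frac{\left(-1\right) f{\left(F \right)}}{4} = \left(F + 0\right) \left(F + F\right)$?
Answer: $1$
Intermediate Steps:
$f{\left(F \right)} = - 8 F^{2}$ ($f{\left(F \right)} = - 4 \left(F + 0\right) \left(F + F\right) = - 4 F 2 F = - 4 \cdot 2 F^{2} = - 8 F^{2}$)
$A = 0$ ($A = \left(- 8 \cdot 0^{2}\right)^{2} = \left(\left(-8\right) 0\right)^{2} = 0^{2} = 0$)
$g{\left(C \right)} = 0$
$M{\left(G,c \right)} = - G - c$ ($M{\left(G,c \right)} = 0 - \left(c + G\right) = 0 - \left(G + c\right) = - G - c$)
$\left(g{\left(7 \right)} + M{\left(8,-7 \right)}\right)^{2} = \left(0 - 1\right)^{2} = \left(-1\right)^{2} = 1$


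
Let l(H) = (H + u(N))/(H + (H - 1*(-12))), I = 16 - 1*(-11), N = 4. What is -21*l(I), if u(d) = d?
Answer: -217/22 ≈ -9.8636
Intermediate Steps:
I = 27 (I = 16 + 11 = 27)
l(H) = (4 + H)/(12 + 2*H) (l(H) = (H + 4)/(H + (H - 1*(-12))) = (4 + H)/(H + (H + 12)) = (4 + H)/(H + (12 + H)) = (4 + H)/(12 + 2*H))
-21*l(I) = -21*(4 + 27)/(2*(6 + 27)) = -21*31/(2*33) = -21*31/66 = -217/22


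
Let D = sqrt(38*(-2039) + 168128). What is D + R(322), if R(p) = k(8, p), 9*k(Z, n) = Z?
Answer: 8/9 + sqrt(90646) ≈ 301.96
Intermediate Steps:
k(Z, n) = Z/9
R(p) = 8/9 (R(p) = (1/9)*8 = 8/9)
D = sqrt(90646) (D = sqrt(-77482 + 168128) = sqrt(90646) ≈ 301.07)
D + R(322) = sqrt(90646) + 8/9 = 8/9 + sqrt(90646)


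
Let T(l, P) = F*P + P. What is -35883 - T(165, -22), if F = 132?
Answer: -32957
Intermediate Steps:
T(l, P) = 133*P (T(l, P) = 132*P + P = 133*P)
-35883 - T(165, -22) = -35883 - 133*(-22) = -35883 - 1*(-2926) = -35883 + 2926 = -32957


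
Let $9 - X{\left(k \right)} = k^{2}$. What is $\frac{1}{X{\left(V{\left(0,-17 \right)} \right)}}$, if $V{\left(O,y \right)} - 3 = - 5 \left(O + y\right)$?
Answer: $- \frac{1}{7735} \approx -0.00012928$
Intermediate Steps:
$V{\left(O,y \right)} = 3 - 5 O - 5 y$ ($V{\left(O,y \right)} = 3 - 5 \left(O + y\right) = 3 - \left(5 O + 5 y\right) = 3 - 5 O - 5 y$)
$X{\left(k \right)} = 9 - k^{2}$
$\frac{1}{X{\left(V{\left(0,-17 \right)} \right)}} = \frac{1}{9 - \left(3 - 0 - -85\right)^{2}} = \frac{1}{9 - \left(3 + 0 + 85\right)^{2}} = \frac{1}{9 - 88^{2}} = \frac{1}{9 - 7744} = \frac{1}{-7735} = - \frac{1}{7735}$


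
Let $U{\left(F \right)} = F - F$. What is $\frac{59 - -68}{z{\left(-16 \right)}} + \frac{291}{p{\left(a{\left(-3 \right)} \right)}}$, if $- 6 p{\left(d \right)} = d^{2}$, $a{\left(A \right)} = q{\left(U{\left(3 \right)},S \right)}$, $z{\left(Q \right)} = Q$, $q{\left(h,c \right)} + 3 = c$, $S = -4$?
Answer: $- \frac{34159}{784} \approx -43.57$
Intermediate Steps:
$U{\left(F \right)} = 0$
$q{\left(h,c \right)} = -3 + c$
$a{\left(A \right)} = -7$ ($a{\left(A \right)} = -3 - 4 = -7$)
$p{\left(d \right)} = - \frac{d^{2}}{6}$
$\frac{59 - -68}{z{\left(-16 \right)}} + \frac{291}{p{\left(a{\left(-3 \right)} \right)}} = \frac{59 - -68}{-16} + \frac{291}{\left(- \frac{1}{6}\right) \left(-7\right)^{2}} = \left(59 + 68\right) \left(- \frac{1}{16}\right) + \frac{291}{\left(- \frac{1}{6}\right) 49} = 127 \left(- \frac{1}{16}\right) + \frac{291}{- \frac{49}{6}} = - \frac{127}{16} + 291 \left(- \frac{6}{49}\right) = - \frac{127}{16} - \frac{1746}{49} = - \frac{34159}{784}$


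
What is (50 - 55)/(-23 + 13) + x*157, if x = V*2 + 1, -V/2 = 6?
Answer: -7221/2 ≈ -3610.5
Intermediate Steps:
V = -12 (V = -2*6 = -12)
x = -23 (x = -12*2 + 1 = -24 + 1 = -23)
(50 - 55)/(-23 + 13) + x*157 = (50 - 55)/(-23 + 13) - 23*157 = -5/(-10) - 3611 = -5*(-⅒) - 3611 = ½ - 3611 = -7221/2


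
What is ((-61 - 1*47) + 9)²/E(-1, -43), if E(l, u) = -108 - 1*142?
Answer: -9801/250 ≈ -39.204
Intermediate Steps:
E(l, u) = -250 (E(l, u) = -108 - 142 = -250)
((-61 - 1*47) + 9)²/E(-1, -43) = ((-61 - 1*47) + 9)²/(-250) = ((-61 - 47) + 9)²*(-1/250) = (-108 + 9)²*(-1/250) = (-99)²*(-1/250) = 9801*(-1/250) = -9801/250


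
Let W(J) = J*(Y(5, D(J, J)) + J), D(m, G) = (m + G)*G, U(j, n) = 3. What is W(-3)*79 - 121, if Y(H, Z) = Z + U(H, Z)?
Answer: -4387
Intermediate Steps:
D(m, G) = G*(G + m) (D(m, G) = (G + m)*G = G*(G + m))
Y(H, Z) = 3 + Z (Y(H, Z) = Z + 3 = 3 + Z)
W(J) = J*(3 + J + 2*J²) (W(J) = J*((3 + J*(J + J)) + J) = J*((3 + J*(2*J)) + J) = J*((3 + 2*J²) + J) = J*(3 + J + 2*J²))
W(-3)*79 - 121 = -3*(3 - 3 + 2*(-3)²)*79 - 121 = -3*(3 - 3 + 2*9)*79 - 121 = -3*(3 - 3 + 18)*79 - 121 = -3*18*79 - 121 = -54*79 - 121 = -4266 - 121 = -4387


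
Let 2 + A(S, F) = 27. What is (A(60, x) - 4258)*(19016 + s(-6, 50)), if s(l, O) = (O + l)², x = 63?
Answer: -88689816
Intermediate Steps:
A(S, F) = 25 (A(S, F) = -2 + 27 = 25)
(A(60, x) - 4258)*(19016 + s(-6, 50)) = (25 - 4258)*(19016 + (50 - 6)²) = -4233*(19016 + 44²) = -4233*(19016 + 1936) = -4233*20952 = -88689816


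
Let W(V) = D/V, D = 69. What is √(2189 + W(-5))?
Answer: 2*√13595/5 ≈ 46.639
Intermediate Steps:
W(V) = 69/V
√(2189 + W(-5)) = √(2189 + 69/(-5)) = √(2189 + 69*(-⅕)) = √(2189 - 69/5) = √(10876/5) = 2*√13595/5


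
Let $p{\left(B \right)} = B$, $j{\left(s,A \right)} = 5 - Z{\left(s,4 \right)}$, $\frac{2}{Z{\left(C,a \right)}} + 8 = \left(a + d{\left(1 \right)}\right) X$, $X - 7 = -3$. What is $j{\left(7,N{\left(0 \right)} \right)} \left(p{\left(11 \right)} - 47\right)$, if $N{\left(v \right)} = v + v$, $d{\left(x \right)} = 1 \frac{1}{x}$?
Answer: $-174$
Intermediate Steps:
$X = 4$ ($X = 7 - 3 = 4$)
$d{\left(x \right)} = \frac{1}{x}$
$Z{\left(C,a \right)} = \frac{2}{-4 + 4 a}$ ($Z{\left(C,a \right)} = \frac{2}{-8 + \left(a + 1^{-1}\right) 4} = \frac{2}{-8 + \left(a + 1\right) 4} = \frac{2}{-8 + \left(1 + a\right) 4} = \frac{2}{-8 + \left(4 + 4 a\right)} = \frac{2}{-4 + 4 a}$)
$N{\left(v \right)} = 2 v$
$j{\left(s,A \right)} = \frac{29}{6}$ ($j{\left(s,A \right)} = 5 - \frac{1}{2 \left(-1 + 4\right)} = 5 - \frac{1}{2 \cdot 3} = 5 - \frac{1}{2} \cdot \frac{1}{3} = 5 - \frac{1}{6} = \frac{29}{6}$)
$j{\left(7,N{\left(0 \right)} \right)} \left(p{\left(11 \right)} - 47\right) = \frac{29 \left(11 - 47\right)}{6} = \frac{29}{6} \left(-36\right) = -174$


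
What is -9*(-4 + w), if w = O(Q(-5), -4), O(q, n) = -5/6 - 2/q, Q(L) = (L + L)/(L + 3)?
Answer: 471/10 ≈ 47.100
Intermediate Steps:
Q(L) = 2*L/(3 + L) (Q(L) = (2*L)/(3 + L) = 2*L/(3 + L))
O(q, n) = -⅚ - 2/q (O(q, n) = -5*⅙ - 2/q = -⅚ - 2/q)
w = -37/30 (w = -⅚ - 2/(2*(-5)/(3 - 5)) = -⅚ - 2/(2*(-5)/(-2)) = -⅚ - 2/(2*(-5)*(-½)) = -⅚ - 2/5 = -⅚ - 2*⅕ = -⅚ - ⅖ = -37/30 ≈ -1.2333)
-9*(-4 + w) = -9*(-4 - 37/30) = -9*(-157/30) = 471/10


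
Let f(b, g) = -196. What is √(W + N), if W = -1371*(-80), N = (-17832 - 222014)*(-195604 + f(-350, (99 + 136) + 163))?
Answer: 8*√733780570 ≈ 2.1671e+5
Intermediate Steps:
N = 46961846800 (N = (-17832 - 222014)*(-195604 - 196) = -239846*(-195800) = 46961846800)
W = 109680
√(W + N) = √(109680 + 46961846800) = √46961956480 = 8*√733780570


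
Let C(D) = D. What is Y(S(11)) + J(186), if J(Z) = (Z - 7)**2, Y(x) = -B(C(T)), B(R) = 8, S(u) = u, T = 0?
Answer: 32033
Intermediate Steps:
Y(x) = -8 (Y(x) = -1*8 = -8)
J(Z) = (-7 + Z)**2
Y(S(11)) + J(186) = -8 + (-7 + 186)**2 = -8 + 179**2 = -8 + 32041 = 32033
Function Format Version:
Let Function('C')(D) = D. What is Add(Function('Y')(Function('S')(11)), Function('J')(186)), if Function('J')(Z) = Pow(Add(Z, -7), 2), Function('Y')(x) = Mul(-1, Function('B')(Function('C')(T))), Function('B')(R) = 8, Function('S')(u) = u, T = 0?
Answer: 32033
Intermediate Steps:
Function('Y')(x) = -8 (Function('Y')(x) = Mul(-1, 8) = -8)
Function('J')(Z) = Pow(Add(-7, Z), 2)
Add(Function('Y')(Function('S')(11)), Function('J')(186)) = Add(-8, Pow(Add(-7, 186), 2)) = Add(-8, Pow(179, 2)) = Add(-8, 32041) = 32033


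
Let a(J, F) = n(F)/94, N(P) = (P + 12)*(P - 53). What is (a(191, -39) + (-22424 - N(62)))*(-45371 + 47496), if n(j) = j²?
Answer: -4608995375/94 ≈ -4.9032e+7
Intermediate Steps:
N(P) = (-53 + P)*(12 + P) (N(P) = (12 + P)*(-53 + P) = (-53 + P)*(12 + P))
a(J, F) = F²/94
(a(191, -39) + (-22424 - N(62)))*(-45371 + 47496) = ((1/94)*(-39)² + (-22424 - (-636 + 62² - 41*62)))*(-45371 + 47496) = ((1/94)*1521 + (-22424 - (-636 + 3844 - 2542)))*2125 = (1521/94 + (-22424 - 1*666))*2125 = (1521/94 + (-22424 - 666))*2125 = (1521/94 - 23090)*2125 = -2168939/94*2125 = -4608995375/94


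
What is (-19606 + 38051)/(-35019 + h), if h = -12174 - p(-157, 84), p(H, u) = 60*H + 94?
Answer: -18445/37867 ≈ -0.48710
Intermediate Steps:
p(H, u) = 94 + 60*H
h = -2848 (h = -12174 - (94 + 60*(-157)) = -12174 - (94 - 9420) = -12174 - 1*(-9326) = -12174 + 9326 = -2848)
(-19606 + 38051)/(-35019 + h) = (-19606 + 38051)/(-35019 - 2848) = 18445/(-37867) = 18445*(-1/37867) = -18445/37867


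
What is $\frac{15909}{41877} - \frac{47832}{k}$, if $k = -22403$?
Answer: $\frac{786489997}{312723477} \approx 2.515$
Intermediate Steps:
$\frac{15909}{41877} - \frac{47832}{k} = \frac{15909}{41877} - \frac{47832}{-22403} = 15909 \cdot \frac{1}{41877} - - \frac{47832}{22403} = \frac{5303}{13959} + \frac{47832}{22403} = \frac{786489997}{312723477}$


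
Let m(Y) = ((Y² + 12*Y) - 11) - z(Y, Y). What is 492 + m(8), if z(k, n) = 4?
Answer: 637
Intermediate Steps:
m(Y) = -15 + Y² + 12*Y (m(Y) = ((Y² + 12*Y) - 11) - 1*4 = (-11 + Y² + 12*Y) - 4 = -15 + Y² + 12*Y)
492 + m(8) = 492 + (-15 + 8² + 12*8) = 492 + (-15 + 64 + 96) = 492 + 145 = 637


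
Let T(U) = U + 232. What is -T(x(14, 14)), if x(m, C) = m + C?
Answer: -260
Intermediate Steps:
x(m, C) = C + m
T(U) = 232 + U
-T(x(14, 14)) = -(232 + (14 + 14)) = -(232 + 28) = -1*260 = -260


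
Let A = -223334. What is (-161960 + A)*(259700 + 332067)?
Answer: -228004274498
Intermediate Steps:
(-161960 + A)*(259700 + 332067) = (-161960 - 223334)*(259700 + 332067) = -385294*591767 = -228004274498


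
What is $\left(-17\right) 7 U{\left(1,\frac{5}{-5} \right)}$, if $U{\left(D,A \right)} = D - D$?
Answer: $0$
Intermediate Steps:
$U{\left(D,A \right)} = 0$
$\left(-17\right) 7 U{\left(1,\frac{5}{-5} \right)} = \left(-17\right) 7 \cdot 0 = \left(-119\right) 0 = 0$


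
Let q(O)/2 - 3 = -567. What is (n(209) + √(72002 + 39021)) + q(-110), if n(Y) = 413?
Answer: -715 + √111023 ≈ -381.80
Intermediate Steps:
q(O) = -1128 (q(O) = 6 + 2*(-567) = 6 - 1134 = -1128)
(n(209) + √(72002 + 39021)) + q(-110) = (413 + √(72002 + 39021)) - 1128 = (413 + √111023) - 1128 = -715 + √111023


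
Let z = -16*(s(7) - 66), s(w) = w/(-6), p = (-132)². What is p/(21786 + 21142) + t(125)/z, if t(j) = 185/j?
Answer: 88071213/216249800 ≈ 0.40727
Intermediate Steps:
p = 17424
s(w) = -w/6 (s(w) = w*(-⅙) = -w/6)
z = 3224/3 (z = -16*(-⅙*7 - 66) = -16*(-7/6 - 66) = -16*(-403/6) = 3224/3 ≈ 1074.7)
p/(21786 + 21142) + t(125)/z = 17424/(21786 + 21142) + (185/125)/(3224/3) = 17424/42928 + (185*(1/125))*(3/3224) = 17424*(1/42928) + (37/25)*(3/3224) = 1089/2683 + 111/80600 = 88071213/216249800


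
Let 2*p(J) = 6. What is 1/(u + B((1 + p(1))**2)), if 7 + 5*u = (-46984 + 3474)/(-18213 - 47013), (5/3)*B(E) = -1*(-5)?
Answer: 163065/282659 ≈ 0.57690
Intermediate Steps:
p(J) = 3 (p(J) = (1/2)*6 = 3)
B(E) = 3 (B(E) = 3*(-1*(-5))/5 = (3/5)*5 = 3)
u = -206536/163065 (u = -7/5 + ((-46984 + 3474)/(-18213 - 47013))/5 = -7/5 + (-43510/(-65226))/5 = -7/5 + (-43510*(-1/65226))/5 = -7/5 + (1/5)*(21755/32613) = -7/5 + 4351/32613 = -206536/163065 ≈ -1.2666)
1/(u + B((1 + p(1))**2)) = 1/(-206536/163065 + 3) = 1/(282659/163065) = 163065/282659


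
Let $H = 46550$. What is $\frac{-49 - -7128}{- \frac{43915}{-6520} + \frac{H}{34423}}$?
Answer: $\frac{317759263768}{363038409} \approx 875.28$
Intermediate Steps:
$\frac{-49 - -7128}{- \frac{43915}{-6520} + \frac{H}{34423}} = \frac{-49 - -7128}{- \frac{43915}{-6520} + \frac{46550}{34423}} = \frac{-49 + 7128}{\left(-43915\right) \left(- \frac{1}{6520}\right) + 46550 \cdot \frac{1}{34423}} = \frac{7079}{\frac{8783}{1304} + \frac{46550}{34423}} = \frac{7079}{\frac{363038409}{44887592}} = 7079 \cdot \frac{44887592}{363038409} = \frac{317759263768}{363038409}$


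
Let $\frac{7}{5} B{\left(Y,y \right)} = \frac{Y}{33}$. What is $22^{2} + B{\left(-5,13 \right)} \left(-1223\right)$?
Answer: $\frac{142379}{231} \approx 616.36$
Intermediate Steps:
$B{\left(Y,y \right)} = \frac{5 Y}{231}$ ($B{\left(Y,y \right)} = \frac{5 \frac{Y}{33}}{7} = \frac{5 Y}{231}$)
$22^{2} + B{\left(-5,13 \right)} \left(-1223\right) = 22^{2} + \frac{5}{231} \left(-5\right) \left(-1223\right) = 484 - - \frac{30575}{231} = 484 + \frac{30575}{231} = \frac{142379}{231}$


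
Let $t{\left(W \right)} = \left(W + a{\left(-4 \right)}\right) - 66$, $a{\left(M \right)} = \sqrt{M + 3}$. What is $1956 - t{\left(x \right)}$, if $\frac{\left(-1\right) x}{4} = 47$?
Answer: $2210 - i \approx 2210.0 - 1.0 i$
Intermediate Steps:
$x = -188$ ($x = \left(-4\right) 47 = -188$)
$a{\left(M \right)} = \sqrt{3 + M}$
$t{\left(W \right)} = -66 + i + W$ ($t{\left(W \right)} = \left(W + \sqrt{3 - 4}\right) - 66 = \left(W + \sqrt{-1}\right) - 66 = \left(W + i\right) - 66 = \left(i + W\right) - 66 = -66 + i + W$)
$1956 - t{\left(x \right)} = 1956 - \left(-66 + i - 188\right) = 1956 - \left(-254 + i\right) = 1956 + \left(254 - i\right) = 2210 - i$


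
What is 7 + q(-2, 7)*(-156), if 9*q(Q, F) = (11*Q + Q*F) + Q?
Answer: 1997/3 ≈ 665.67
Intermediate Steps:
q(Q, F) = 4*Q/3 + F*Q/9 (q(Q, F) = ((11*Q + Q*F) + Q)/9 = ((11*Q + F*Q) + Q)/9 = (12*Q + F*Q)/9 = 4*Q/3 + F*Q/9)
7 + q(-2, 7)*(-156) = 7 + ((1/9)*(-2)*(12 + 7))*(-156) = 7 + ((1/9)*(-2)*19)*(-156) = 7 - 38/9*(-156) = 7 + 1976/3 = 1997/3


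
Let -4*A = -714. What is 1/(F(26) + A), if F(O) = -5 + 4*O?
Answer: 2/555 ≈ 0.0036036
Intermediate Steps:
A = 357/2 (A = -¼*(-714) = 357/2 ≈ 178.50)
1/(F(26) + A) = 1/((-5 + 4*26) + 357/2) = 1/((-5 + 104) + 357/2) = 1/(99 + 357/2) = 1/(555/2) = 2/555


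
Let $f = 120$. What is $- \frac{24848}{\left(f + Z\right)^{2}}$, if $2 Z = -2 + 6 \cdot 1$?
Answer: $- \frac{6212}{3721} \approx -1.6694$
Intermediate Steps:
$Z = 2$ ($Z = \frac{-2 + 6 \cdot 1}{2} = \frac{-2 + 6}{2} = \frac{1}{2} \cdot 4 = 2$)
$- \frac{24848}{\left(f + Z\right)^{2}} = - \frac{24848}{\left(120 + 2\right)^{2}} = - \frac{24848}{122^{2}} = - \frac{24848}{14884} = \left(-24848\right) \frac{1}{14884} = - \frac{6212}{3721}$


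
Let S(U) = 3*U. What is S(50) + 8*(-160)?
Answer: -1130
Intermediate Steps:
S(50) + 8*(-160) = 3*50 + 8*(-160) = 150 - 1280 = -1130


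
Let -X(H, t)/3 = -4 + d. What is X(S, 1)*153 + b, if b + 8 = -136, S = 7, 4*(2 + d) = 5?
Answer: 8145/4 ≈ 2036.3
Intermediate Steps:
d = -3/4 (d = -2 + (1/4)*5 = -2 + 5/4 = -3/4 ≈ -0.75000)
b = -144 (b = -8 - 136 = -144)
X(H, t) = 57/4 (X(H, t) = -3*(-4 - 3/4) = -3*(-19/4) = 57/4)
X(S, 1)*153 + b = (57/4)*153 - 144 = 8721/4 - 144 = 8145/4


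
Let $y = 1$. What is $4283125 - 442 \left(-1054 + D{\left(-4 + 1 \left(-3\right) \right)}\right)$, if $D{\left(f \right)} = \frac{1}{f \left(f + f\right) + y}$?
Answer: $\frac{470149865}{99} \approx 4.749 \cdot 10^{6}$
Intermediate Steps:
$D{\left(f \right)} = \frac{1}{1 + 2 f^{2}}$ ($D{\left(f \right)} = \frac{1}{f \left(f + f\right) + 1} = \frac{1}{f 2 f + 1} = \frac{1}{2 f^{2} + 1} = \frac{1}{1 + 2 f^{2}}$)
$4283125 - 442 \left(-1054 + D{\left(-4 + 1 \left(-3\right) \right)}\right) = 4283125 - 442 \left(-1054 + \frac{1}{1 + 2 \left(-4 + 1 \left(-3\right)\right)^{2}}\right) = 4283125 - 442 \left(-1054 + \frac{1}{1 + 2 \left(-4 - 3\right)^{2}}\right) = 4283125 - 442 \left(-1054 + \frac{1}{1 + 2 \left(-7\right)^{2}}\right) = 4283125 - 442 \left(-1054 + \frac{1}{1 + 2 \cdot 49}\right) = 4283125 - 442 \left(-1054 + \frac{1}{1 + 98}\right) = 4283125 - 442 \left(-1054 + \frac{1}{99}\right) = 4283125 - 442 \left(- \frac{104345}{99}\right) = 4283125 - - \frac{46120490}{99} = 4283125 + \frac{46120490}{99} = \frac{470149865}{99}$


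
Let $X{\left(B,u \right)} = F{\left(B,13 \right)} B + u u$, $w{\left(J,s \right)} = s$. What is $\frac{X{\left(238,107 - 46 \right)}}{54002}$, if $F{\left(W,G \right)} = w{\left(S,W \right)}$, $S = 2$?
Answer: $\frac{60365}{54002} \approx 1.1178$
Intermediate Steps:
$F{\left(W,G \right)} = W$
$X{\left(B,u \right)} = B^{2} + u^{2}$ ($X{\left(B,u \right)} = B B + u u = B^{2} + u^{2}$)
$\frac{X{\left(238,107 - 46 \right)}}{54002} = \frac{238^{2} + \left(107 - 46\right)^{2}}{54002} = \left(56644 + \left(107 - 46\right)^{2}\right) \frac{1}{54002} = \left(56644 + 61^{2}\right) \frac{1}{54002} = \left(56644 + 3721\right) \frac{1}{54002} = 60365 \cdot \frac{1}{54002} = \frac{60365}{54002}$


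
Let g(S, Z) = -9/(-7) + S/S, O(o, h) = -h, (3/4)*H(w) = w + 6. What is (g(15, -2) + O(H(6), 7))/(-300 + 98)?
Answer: 33/1414 ≈ 0.023338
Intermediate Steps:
H(w) = 8 + 4*w/3 (H(w) = 4*(w + 6)/3 = 4*(6 + w)/3 = 8 + 4*w/3)
g(S, Z) = 16/7 (g(S, Z) = -9*(-⅐) + 1 = 9/7 + 1 = 16/7)
(g(15, -2) + O(H(6), 7))/(-300 + 98) = (16/7 - 1*7)/(-300 + 98) = (16/7 - 7)/(-202) = -33/7*(-1/202) = 33/1414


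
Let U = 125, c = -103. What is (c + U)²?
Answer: 484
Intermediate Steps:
(c + U)² = (-103 + 125)² = 22² = 484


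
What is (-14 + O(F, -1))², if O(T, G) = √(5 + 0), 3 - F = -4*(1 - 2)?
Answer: (14 - √5)² ≈ 138.39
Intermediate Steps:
F = -1 (F = 3 - (-4)*(1 - 2) = 3 - (-4)*(-1) = 3 - 1*4 = 3 - 4 = -1)
O(T, G) = √5
(-14 + O(F, -1))² = (-14 + √5)²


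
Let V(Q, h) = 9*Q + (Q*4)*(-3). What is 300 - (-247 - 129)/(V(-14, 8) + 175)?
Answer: 65476/217 ≈ 301.73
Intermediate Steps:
V(Q, h) = -3*Q (V(Q, h) = 9*Q + (4*Q)*(-3) = 9*Q - 12*Q = -3*Q)
300 - (-247 - 129)/(V(-14, 8) + 175) = 300 - (-247 - 129)/(-3*(-14) + 175) = 300 - (-376)/(42 + 175) = 300 - (-376)/217 = 300 - 1*(-376/217) = 300 + 376/217 = 65476/217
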